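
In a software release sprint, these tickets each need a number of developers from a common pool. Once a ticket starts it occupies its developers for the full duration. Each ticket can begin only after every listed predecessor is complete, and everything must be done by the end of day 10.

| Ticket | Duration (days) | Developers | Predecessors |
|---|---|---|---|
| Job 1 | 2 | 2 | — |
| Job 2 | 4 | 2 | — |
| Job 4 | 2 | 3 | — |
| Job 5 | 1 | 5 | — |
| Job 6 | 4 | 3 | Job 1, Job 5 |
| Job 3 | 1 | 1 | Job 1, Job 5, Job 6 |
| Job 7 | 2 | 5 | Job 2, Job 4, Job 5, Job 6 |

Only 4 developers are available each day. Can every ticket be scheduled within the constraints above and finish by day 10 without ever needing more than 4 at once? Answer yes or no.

no

Total developer-days = 46; over 10 days the average is 46/10 > 4, so some day must exceed 4.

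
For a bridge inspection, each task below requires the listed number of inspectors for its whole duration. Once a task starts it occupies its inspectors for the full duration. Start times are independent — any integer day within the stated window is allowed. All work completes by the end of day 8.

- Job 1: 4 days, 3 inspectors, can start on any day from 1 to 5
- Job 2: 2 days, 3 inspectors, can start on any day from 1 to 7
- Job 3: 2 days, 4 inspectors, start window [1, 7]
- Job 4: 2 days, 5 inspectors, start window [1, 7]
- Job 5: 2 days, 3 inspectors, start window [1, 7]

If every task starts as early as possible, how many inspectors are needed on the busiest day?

Early-start schedule: Job 1@1, Job 2@1, Job 3@1, Job 4@1, Job 5@1.
Load per day: day 1: 18, day 2: 18, day 3: 3, day 4: 3, day 5: 0, day 6: 0, day 7: 0, day 8: 0.
Peak is 18.

18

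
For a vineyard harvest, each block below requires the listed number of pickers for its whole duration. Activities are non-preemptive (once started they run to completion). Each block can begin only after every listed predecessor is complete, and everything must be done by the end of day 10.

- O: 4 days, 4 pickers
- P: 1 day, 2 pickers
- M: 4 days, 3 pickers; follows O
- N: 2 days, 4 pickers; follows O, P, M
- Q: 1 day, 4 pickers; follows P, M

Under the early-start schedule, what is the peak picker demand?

8

Early-start schedule: O@1, P@1, M@5, N@9, Q@9.
Load per day: day 1: 6, day 2: 4, day 3: 4, day 4: 4, day 5: 3, day 6: 3, day 7: 3, day 8: 3, day 9: 8, day 10: 4.
Peak is 8.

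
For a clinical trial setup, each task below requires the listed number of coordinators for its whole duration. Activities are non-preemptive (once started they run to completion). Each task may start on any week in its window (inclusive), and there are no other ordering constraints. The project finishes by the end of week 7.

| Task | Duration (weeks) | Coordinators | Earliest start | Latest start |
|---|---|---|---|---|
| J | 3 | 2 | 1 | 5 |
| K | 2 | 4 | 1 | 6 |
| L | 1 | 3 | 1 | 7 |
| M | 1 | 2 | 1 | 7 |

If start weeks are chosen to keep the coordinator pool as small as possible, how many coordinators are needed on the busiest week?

4

Early-start (J@1, K@1, L@1, M@1) gives peak 11: w1:11  w2:6  w3:2  w4:0  w5:0  w6:0  w7:0.
Shift K→4, L→6.
Schedule J@1, K@4, L@6, M@1: w1:4  w2:2  w3:2  w4:4  w5:4  w6:3  w7:0 — peak 4.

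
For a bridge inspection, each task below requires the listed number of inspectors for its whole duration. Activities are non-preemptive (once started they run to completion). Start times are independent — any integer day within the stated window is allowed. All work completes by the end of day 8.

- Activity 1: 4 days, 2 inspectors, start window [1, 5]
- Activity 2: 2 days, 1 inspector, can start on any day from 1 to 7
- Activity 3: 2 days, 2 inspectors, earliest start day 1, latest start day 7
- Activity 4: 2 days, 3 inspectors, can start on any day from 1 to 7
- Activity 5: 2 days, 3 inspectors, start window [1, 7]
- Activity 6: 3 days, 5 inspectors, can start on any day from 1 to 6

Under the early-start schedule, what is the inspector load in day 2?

16

At early start, day 2 has: Activity 1, Activity 2, Activity 3, Activity 4, Activity 5, Activity 6.
Demand: 2 + 1 + 2 + 3 + 3 + 5 = 16.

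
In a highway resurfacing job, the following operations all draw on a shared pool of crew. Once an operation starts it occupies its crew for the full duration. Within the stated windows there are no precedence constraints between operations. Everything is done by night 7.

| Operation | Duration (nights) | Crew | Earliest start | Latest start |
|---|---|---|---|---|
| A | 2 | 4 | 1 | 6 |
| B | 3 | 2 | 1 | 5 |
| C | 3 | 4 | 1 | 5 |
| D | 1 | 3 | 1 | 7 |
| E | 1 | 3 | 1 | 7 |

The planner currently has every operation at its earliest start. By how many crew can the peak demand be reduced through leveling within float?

Early-start peak: n1:16  n2:10  n3:6  n4:0  n5:0  n6:0  n7:0 ⇒ 16.
Leveled (A@1, B@1, C@3, D@6, E@6): n1:6  n2:6  n3:6  n4:4  n5:4  n6:6  n7:0 ⇒ 6.
Reduction 16 − 6 = 10.

10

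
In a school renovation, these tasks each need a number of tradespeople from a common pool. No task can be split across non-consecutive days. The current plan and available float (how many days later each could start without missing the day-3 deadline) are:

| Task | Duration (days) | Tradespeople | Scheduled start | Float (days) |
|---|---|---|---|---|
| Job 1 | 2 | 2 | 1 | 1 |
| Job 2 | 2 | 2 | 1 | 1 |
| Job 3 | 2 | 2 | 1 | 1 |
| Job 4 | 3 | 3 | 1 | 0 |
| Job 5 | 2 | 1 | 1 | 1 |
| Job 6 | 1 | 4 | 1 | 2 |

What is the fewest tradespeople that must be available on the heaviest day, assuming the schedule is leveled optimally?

Early-start (Job 1@1, Job 2@1, Job 3@1, Job 4@1, Job 5@1, Job 6@1) gives peak 14: d1:14  d2:10  d3:3.
Shift Job 6→3.
Schedule Job 1@1, Job 2@1, Job 3@1, Job 4@1, Job 5@1, Job 6@3: d1:10  d2:10  d3:7 — peak 10.

10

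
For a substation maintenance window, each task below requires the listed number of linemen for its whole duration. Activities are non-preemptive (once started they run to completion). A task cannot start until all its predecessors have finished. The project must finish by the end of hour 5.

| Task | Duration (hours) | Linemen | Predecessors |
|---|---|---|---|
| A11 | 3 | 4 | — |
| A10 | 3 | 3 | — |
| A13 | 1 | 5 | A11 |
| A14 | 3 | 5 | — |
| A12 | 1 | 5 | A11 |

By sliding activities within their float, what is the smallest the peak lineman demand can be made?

12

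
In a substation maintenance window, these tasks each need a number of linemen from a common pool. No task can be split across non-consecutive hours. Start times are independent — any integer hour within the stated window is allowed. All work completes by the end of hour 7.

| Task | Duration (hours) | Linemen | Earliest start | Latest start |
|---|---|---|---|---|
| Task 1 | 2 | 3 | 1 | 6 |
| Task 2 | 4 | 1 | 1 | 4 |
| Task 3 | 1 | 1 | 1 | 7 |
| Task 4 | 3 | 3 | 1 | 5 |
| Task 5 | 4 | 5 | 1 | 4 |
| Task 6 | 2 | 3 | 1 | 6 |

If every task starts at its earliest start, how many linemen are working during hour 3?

9

At early start, hour 3 has: Task 2, Task 4, Task 5.
Demand: 1 + 3 + 5 = 9.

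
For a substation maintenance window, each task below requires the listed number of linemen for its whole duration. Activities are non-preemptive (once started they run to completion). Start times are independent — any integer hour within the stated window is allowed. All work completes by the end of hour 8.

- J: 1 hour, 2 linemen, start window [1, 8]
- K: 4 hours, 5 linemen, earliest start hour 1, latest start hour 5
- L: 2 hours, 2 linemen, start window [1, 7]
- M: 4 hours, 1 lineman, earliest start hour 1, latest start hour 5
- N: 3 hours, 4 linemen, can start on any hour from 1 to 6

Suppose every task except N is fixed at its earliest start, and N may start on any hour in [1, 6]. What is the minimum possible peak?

10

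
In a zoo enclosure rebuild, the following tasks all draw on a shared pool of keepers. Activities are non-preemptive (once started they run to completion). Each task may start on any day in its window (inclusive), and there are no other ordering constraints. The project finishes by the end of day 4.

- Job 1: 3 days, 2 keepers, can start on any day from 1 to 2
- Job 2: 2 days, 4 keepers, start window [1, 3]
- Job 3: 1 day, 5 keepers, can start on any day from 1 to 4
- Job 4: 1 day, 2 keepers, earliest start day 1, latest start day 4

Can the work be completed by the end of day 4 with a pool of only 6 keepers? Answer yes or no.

Schedule Job 1@1, Job 2@1, Job 3@4, Job 4@3: d1:6  d2:6  d3:4  d4:5 — peak 6 ≤ 6.

yes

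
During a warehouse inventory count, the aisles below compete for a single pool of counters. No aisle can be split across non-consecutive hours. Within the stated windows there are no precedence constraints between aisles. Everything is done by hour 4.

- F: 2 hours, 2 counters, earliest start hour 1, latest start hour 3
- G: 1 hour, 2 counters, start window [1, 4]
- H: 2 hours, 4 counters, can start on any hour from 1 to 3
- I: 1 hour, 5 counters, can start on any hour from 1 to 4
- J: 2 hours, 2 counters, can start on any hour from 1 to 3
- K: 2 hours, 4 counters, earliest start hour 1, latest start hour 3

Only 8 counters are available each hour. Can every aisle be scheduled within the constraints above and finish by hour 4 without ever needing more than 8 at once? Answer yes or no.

no

The minimum achievable peak is 9; 8 < 9, so no feasible schedule stays within the cap.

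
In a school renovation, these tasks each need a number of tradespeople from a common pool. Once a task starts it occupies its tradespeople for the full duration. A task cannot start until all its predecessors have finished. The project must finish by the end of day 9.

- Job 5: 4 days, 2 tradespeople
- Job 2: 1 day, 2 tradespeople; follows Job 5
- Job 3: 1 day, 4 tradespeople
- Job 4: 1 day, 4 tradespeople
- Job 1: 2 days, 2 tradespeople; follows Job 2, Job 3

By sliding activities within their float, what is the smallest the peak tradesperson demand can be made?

4

Early-start (Job 5@1, Job 2@5, Job 3@1, Job 4@1, Job 1@6) gives peak 10: d1:10  d2:2  d3:2  d4:2  d5:2  d6:2  d7:2  d8:0  d9:0.
Shift Job 3→6, Job 4→7, Job 1→8.
Schedule Job 5@1, Job 2@5, Job 3@6, Job 4@7, Job 1@8: d1:2  d2:2  d3:2  d4:2  d5:2  d6:4  d7:4  d8:2  d9:2 — peak 4.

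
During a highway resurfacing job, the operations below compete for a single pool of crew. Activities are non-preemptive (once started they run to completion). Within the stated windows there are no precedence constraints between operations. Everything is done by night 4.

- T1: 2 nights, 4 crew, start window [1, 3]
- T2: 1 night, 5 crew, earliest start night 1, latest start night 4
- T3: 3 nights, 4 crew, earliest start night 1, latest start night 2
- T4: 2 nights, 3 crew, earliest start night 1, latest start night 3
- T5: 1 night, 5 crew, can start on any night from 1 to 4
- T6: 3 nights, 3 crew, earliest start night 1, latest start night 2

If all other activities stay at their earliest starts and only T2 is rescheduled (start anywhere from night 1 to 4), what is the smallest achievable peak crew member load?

19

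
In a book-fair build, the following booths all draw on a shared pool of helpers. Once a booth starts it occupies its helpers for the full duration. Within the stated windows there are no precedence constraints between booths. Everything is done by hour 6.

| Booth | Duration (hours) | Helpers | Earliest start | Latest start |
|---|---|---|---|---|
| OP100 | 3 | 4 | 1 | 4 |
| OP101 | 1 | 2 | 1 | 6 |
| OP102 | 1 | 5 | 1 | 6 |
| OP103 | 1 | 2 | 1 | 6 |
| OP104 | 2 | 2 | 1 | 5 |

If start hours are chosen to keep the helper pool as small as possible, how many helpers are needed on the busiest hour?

5

Early-start (OP100@1, OP101@1, OP102@1, OP103@1, OP104@1) gives peak 15: h1:15  h2:6  h3:4  h4:0  h5:0  h6:0.
Shift OP101→4, OP102→6, OP103→5, OP104→4.
Schedule OP100@1, OP101@4, OP102@6, OP103@5, OP104@4: h1:4  h2:4  h3:4  h4:4  h5:4  h6:5 — peak 5.
Total helper-hours = 25 over 6 hours ⇒ peak ≥ ⌈25/6⌉ = 5, so 5 is optimal.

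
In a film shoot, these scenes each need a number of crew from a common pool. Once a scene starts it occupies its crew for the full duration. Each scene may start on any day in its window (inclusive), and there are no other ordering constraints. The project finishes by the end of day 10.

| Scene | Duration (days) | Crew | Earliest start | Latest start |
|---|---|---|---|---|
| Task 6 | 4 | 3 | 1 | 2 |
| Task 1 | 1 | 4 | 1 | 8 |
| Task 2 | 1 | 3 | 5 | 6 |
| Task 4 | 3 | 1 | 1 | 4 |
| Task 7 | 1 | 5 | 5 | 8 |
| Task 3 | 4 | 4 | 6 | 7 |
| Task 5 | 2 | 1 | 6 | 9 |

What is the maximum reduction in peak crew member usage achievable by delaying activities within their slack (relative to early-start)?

2

Early-start peak: d1:8  d2:4  d3:4  d4:3  d5:8  d6:5  d7:5  d8:4  d9:4  d10:0 ⇒ 8.
Leveled (Task 6@2, Task 1@1, Task 2@5, Task 4@1, Task 7@6, Task 3@7, Task 5@6): d1:5  d2:4  d3:4  d4:3  d5:6  d6:6  d7:5  d8:4  d9:4  d10:4 ⇒ 6.
Reduction 8 − 6 = 2.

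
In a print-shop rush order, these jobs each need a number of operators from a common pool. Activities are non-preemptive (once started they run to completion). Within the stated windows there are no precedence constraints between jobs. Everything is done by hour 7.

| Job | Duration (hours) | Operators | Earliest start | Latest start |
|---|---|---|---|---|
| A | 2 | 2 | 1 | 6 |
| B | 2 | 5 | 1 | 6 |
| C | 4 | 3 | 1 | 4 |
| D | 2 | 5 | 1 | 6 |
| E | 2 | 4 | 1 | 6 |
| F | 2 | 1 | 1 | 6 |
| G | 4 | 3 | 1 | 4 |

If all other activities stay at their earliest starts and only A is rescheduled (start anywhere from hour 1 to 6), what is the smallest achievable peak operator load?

21

A@1: h1:23  h2:23  h3:6  h4:6  h5:0  h6:0  h7:0 → peak 23
A@2: h1:21  h2:23  h3:8  h4:6  h5:0  h6:0  h7:0 → peak 23
A@3: h1:21  h2:21  h3:8  h4:8  h5:0  h6:0  h7:0 → peak 21
A@4: h1:21  h2:21  h3:6  h4:8  h5:2  h6:0  h7:0 → peak 21
A@5: h1:21  h2:21  h3:6  h4:6  h5:2  h6:2  h7:0 → peak 21
A@6: h1:21  h2:21  h3:6  h4:6  h5:0  h6:2  h7:2 → peak 21
Best is A@3, peak 21.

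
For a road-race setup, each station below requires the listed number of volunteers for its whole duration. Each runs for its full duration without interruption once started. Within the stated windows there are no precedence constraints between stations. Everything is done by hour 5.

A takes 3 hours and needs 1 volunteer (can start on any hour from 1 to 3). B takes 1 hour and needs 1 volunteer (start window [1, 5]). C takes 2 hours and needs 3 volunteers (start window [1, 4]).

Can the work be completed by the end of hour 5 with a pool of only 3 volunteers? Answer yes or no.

Schedule A@1, B@1, C@4: h1:2  h2:1  h3:1  h4:3  h5:3 — peak 3 ≤ 3.

yes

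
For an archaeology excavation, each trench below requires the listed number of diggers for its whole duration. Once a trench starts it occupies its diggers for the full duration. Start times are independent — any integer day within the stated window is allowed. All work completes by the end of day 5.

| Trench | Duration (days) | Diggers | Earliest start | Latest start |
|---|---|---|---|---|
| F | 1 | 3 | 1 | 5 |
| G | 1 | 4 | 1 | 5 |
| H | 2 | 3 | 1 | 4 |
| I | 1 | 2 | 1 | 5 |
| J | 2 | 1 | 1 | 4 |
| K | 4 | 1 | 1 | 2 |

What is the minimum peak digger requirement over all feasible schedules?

5

Early-start (F@1, G@1, H@1, I@1, J@1, K@1) gives peak 14: d1:14  d2:5  d3:1  d4:1  d5:0.
Shift G→2, H→3, J→3, K→2.
Schedule F@1, G@2, H@3, I@1, J@3, K@2: d1:5  d2:5  d3:5  d4:5  d5:1 — peak 5.
Total digger-days = 21 over 5 days ⇒ peak ≥ ⌈21/5⌉ = 5, so 5 is optimal.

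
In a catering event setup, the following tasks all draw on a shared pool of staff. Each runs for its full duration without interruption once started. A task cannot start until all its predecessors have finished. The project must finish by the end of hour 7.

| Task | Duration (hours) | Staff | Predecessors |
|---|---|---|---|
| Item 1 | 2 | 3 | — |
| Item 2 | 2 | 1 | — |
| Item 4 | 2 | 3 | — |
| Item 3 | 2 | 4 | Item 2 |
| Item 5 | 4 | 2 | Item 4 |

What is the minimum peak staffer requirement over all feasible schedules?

Early-start (Item 1@1, Item 2@1, Item 4@1, Item 3@3, Item 5@3) gives peak 7: h1:7  h2:7  h3:6  h4:6  h5:2  h6:2  h7:0.
Shift Item 2→3, Item 3→5.
Schedule Item 1@1, Item 2@3, Item 4@1, Item 3@5, Item 5@3: h1:6  h2:6  h3:3  h4:3  h5:6  h6:6  h7:0 — peak 6.

6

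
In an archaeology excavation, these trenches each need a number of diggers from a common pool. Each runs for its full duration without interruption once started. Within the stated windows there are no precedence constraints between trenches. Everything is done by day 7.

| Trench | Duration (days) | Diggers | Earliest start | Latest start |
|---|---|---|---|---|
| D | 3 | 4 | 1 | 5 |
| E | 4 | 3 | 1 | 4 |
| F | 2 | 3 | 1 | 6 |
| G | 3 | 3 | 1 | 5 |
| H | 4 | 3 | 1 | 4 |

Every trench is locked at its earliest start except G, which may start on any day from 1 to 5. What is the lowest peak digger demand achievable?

13

G@1: d1:16  d2:16  d3:13  d4:6  d5:0  d6:0  d7:0 → peak 16
G@2: d1:13  d2:16  d3:13  d4:9  d5:0  d6:0  d7:0 → peak 16
G@3: d1:13  d2:13  d3:13  d4:9  d5:3  d6:0  d7:0 → peak 13
G@4: d1:13  d2:13  d3:10  d4:9  d5:3  d6:3  d7:0 → peak 13
G@5: d1:13  d2:13  d3:10  d4:6  d5:3  d6:3  d7:3 → peak 13
Best is G@3, peak 13.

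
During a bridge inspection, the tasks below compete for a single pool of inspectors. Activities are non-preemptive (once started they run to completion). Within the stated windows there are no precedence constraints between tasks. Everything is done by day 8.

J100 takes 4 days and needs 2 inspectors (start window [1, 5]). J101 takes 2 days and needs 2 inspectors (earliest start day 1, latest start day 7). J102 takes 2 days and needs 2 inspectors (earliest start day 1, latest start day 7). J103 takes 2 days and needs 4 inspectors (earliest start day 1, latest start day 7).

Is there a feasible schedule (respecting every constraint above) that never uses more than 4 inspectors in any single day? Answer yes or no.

Schedule J100@1, J101@1, J102@3, J103@5: d1:4  d2:4  d3:4  d4:4  d5:4  d6:4  d7:0  d8:0 — peak 4 ≤ 4.

yes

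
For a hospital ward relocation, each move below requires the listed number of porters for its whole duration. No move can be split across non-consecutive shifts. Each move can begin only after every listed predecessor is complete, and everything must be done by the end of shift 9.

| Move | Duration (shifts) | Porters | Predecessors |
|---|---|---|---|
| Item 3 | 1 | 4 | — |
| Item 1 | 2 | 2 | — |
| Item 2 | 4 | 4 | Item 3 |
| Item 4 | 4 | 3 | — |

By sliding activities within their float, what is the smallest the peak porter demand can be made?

5

Early-start (Item 3@1, Item 1@1, Item 2@2, Item 4@1) gives peak 9: s1:9  s2:9  s3:7  s4:7  s5:4  s6:0  s7:0  s8:0  s9:0.
Shift Item 1→2, Item 2→6, Item 4→2.
Schedule Item 3@1, Item 1@2, Item 2@6, Item 4@2: s1:4  s2:5  s3:5  s4:3  s5:3  s6:4  s7:4  s8:4  s9:4 — peak 5.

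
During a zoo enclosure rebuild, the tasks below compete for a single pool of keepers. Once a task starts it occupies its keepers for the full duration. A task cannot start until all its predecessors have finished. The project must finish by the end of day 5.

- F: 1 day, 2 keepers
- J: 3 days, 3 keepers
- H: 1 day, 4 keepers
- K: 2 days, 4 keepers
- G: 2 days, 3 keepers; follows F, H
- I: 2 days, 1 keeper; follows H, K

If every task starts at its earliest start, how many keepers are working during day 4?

At early start, day 4 has: I.
Demand: 1 = 1.

1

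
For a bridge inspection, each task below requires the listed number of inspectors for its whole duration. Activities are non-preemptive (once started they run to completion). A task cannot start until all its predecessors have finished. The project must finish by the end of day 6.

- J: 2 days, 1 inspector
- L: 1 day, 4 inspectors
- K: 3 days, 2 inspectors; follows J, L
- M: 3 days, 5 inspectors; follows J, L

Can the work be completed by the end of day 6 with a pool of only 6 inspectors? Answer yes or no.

The minimum achievable peak is 7; 6 < 7, so no feasible schedule stays within the cap.

no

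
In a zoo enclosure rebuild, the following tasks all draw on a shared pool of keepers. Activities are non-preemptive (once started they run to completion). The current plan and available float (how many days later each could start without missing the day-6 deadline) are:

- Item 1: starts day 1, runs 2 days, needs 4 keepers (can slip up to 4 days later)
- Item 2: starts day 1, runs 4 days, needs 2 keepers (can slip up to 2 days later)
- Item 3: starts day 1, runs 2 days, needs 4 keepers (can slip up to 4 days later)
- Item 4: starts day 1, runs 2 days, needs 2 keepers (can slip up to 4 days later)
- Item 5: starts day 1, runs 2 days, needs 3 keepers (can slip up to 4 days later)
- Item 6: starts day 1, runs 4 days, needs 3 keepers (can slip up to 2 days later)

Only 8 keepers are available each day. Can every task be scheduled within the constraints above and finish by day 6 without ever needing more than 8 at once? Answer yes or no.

Schedule Item 1@1, Item 2@1, Item 3@5, Item 4@1, Item 5@3, Item 6@3: d1:8  d2:8  d3:8  d4:8  d5:7  d6:7 — peak 8 ≤ 8.

yes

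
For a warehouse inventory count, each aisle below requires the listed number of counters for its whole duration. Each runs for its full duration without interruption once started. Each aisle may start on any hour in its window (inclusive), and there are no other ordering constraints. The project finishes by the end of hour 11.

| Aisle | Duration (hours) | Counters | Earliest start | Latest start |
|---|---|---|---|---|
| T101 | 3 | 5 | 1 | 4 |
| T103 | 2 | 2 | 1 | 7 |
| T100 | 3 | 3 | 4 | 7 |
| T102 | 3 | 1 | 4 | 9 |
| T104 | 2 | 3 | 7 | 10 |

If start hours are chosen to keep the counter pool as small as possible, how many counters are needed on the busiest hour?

Early-start (T101@1, T103@1, T100@4, T102@4, T104@7) gives peak 7: h1:7  h2:7  h3:5  h4:4  h5:4  h6:4  h7:3  h8:3  h9:0  h10:0  h11:0.
Shift T103→4, T102→6.
Schedule T101@1, T103@4, T100@4, T102@6, T104@7: h1:5  h2:5  h3:5  h4:5  h5:5  h6:4  h7:4  h8:4  h9:0  h10:0  h11:0 — peak 5.

5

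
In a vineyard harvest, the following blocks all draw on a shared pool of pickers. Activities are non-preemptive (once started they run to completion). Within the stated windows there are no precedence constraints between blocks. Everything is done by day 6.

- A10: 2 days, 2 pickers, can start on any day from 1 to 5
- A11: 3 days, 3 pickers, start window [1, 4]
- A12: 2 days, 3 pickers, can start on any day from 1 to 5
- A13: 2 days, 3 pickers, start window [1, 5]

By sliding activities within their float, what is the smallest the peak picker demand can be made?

6

Early-start (A10@1, A11@1, A12@1, A13@1) gives peak 11: d1:11  d2:11  d3:3  d4:0  d5:0  d6:0.
Shift A12→3, A13→4.
Schedule A10@1, A11@1, A12@3, A13@4: d1:5  d2:5  d3:6  d4:6  d5:3  d6:0 — peak 6.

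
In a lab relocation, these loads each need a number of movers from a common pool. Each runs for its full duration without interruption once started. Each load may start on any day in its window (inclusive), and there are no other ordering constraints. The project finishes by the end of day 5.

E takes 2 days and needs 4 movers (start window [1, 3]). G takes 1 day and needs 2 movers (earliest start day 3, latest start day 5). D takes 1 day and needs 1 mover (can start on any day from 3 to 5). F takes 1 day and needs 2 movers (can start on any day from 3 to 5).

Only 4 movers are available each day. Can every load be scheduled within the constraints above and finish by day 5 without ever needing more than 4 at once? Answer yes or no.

Schedule E@1, G@3, D@3, F@4: d1:4  d2:4  d3:3  d4:2  d5:0 — peak 4 ≤ 4.

yes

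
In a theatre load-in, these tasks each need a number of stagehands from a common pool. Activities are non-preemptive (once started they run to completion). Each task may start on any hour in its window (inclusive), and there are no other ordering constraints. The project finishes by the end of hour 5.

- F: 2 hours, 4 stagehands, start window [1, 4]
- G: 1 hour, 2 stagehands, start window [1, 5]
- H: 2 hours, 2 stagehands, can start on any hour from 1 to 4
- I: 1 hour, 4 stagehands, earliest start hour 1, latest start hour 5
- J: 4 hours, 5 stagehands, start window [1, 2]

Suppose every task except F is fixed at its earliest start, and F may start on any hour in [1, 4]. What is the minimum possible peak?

13

F@1: h1:17  h2:11  h3:5  h4:5  h5:0 → peak 17
F@2: h1:13  h2:11  h3:9  h4:5  h5:0 → peak 13
F@3: h1:13  h2:7  h3:9  h4:9  h5:0 → peak 13
F@4: h1:13  h2:7  h3:5  h4:9  h5:4 → peak 13
Best is F@2, peak 13.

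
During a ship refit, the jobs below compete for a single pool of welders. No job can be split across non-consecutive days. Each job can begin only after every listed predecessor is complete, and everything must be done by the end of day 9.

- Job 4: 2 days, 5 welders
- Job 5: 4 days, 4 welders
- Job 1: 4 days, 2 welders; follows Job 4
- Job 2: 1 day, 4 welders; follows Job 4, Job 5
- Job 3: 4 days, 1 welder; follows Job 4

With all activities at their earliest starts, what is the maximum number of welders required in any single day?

9

Early-start schedule: Job 4@1, Job 5@1, Job 1@3, Job 2@5, Job 3@3.
Load per day: day 1: 9, day 2: 9, day 3: 7, day 4: 7, day 5: 7, day 6: 3, day 7: 0, day 8: 0, day 9: 0.
Peak is 9.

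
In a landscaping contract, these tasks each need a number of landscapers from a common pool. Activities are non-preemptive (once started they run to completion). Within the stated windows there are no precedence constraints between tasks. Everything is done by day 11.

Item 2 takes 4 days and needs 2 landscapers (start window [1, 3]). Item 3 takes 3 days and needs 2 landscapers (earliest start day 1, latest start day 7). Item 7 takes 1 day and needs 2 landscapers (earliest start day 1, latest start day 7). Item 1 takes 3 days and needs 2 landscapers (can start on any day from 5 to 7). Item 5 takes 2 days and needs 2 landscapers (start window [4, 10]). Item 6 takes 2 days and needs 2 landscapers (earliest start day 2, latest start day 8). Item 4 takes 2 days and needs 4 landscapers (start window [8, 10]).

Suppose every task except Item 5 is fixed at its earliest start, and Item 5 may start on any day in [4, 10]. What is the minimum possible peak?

Item 5@4: d1:6  d2:6  d3:6  d4:4  d5:4  d6:2  d7:2  d8:4  d9:4  d10:0  d11:0 → peak 6
Item 5@5: d1:6  d2:6  d3:6  d4:2  d5:4  d6:4  d7:2  d8:4  d9:4  d10:0  d11:0 → peak 6
Item 5@6: d1:6  d2:6  d3:6  d4:2  d5:2  d6:4  d7:4  d8:4  d9:4  d10:0  d11:0 → peak 6
Item 5@7: d1:6  d2:6  d3:6  d4:2  d5:2  d6:2  d7:4  d8:6  d9:4  d10:0  d11:0 → peak 6
Item 5@8: d1:6  d2:6  d3:6  d4:2  d5:2  d6:2  d7:2  d8:6  d9:6  d10:0  d11:0 → peak 6
Item 5@9: d1:6  d2:6  d3:6  d4:2  d5:2  d6:2  d7:2  d8:4  d9:6  d10:2  d11:0 → peak 6
Item 5@10: d1:6  d2:6  d3:6  d4:2  d5:2  d6:2  d7:2  d8:4  d9:4  d10:2  d11:2 → peak 6
Best is Item 5@4, peak 6.

6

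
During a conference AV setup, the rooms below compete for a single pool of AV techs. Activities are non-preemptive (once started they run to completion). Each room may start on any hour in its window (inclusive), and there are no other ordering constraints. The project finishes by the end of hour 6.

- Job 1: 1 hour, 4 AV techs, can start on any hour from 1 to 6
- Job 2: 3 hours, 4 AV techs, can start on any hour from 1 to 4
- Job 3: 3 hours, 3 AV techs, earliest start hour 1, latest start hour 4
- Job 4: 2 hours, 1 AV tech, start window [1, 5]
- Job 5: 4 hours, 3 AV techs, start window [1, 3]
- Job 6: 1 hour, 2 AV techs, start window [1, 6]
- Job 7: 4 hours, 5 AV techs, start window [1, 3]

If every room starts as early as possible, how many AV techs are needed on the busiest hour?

Early-start schedule: Job 1@1, Job 2@1, Job 3@1, Job 4@1, Job 5@1, Job 6@1, Job 7@1.
Load per hour: hour 1: 22, hour 2: 16, hour 3: 15, hour 4: 8, hour 5: 0, hour 6: 0.
Peak is 22.

22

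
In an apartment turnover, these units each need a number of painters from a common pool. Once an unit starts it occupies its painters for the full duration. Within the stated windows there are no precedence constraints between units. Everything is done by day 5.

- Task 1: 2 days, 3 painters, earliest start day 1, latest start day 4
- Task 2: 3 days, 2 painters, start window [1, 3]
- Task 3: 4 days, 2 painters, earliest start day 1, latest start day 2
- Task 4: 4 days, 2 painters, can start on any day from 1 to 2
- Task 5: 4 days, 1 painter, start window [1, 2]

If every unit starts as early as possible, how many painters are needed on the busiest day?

10

Early-start schedule: Task 1@1, Task 2@1, Task 3@1, Task 4@1, Task 5@1.
Load per day: day 1: 10, day 2: 10, day 3: 7, day 4: 5, day 5: 0.
Peak is 10.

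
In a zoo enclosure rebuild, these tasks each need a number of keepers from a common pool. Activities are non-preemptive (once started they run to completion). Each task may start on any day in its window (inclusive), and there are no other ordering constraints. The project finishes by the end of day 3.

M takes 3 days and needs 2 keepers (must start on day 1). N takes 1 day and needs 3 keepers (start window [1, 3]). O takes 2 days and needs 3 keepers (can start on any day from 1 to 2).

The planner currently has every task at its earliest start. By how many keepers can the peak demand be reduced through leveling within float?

Early-start peak: d1:8  d2:5  d3:2 ⇒ 8.
Leveled (M@1, N@1, O@2): d1:5  d2:5  d3:5 ⇒ 5.
Reduction 8 − 5 = 3.

3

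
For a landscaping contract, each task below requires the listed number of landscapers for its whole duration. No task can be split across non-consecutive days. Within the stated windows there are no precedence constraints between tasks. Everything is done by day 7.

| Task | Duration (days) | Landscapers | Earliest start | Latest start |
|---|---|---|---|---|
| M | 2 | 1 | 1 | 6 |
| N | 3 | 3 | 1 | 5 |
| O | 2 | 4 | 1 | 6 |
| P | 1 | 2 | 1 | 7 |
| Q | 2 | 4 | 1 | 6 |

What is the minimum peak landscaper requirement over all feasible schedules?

5

Early-start (M@1, N@1, O@1, P@1, Q@1) gives peak 14: d1:14  d2:12  d3:3  d4:0  d5:0  d6:0  d7:0.
Shift O→4, P→3, Q→6.
Schedule M@1, N@1, O@4, P@3, Q@6: d1:4  d2:4  d3:5  d4:4  d5:4  d6:4  d7:4 — peak 5.
Total landscaper-days = 29 over 7 days ⇒ peak ≥ ⌈29/7⌉ = 5, so 5 is optimal.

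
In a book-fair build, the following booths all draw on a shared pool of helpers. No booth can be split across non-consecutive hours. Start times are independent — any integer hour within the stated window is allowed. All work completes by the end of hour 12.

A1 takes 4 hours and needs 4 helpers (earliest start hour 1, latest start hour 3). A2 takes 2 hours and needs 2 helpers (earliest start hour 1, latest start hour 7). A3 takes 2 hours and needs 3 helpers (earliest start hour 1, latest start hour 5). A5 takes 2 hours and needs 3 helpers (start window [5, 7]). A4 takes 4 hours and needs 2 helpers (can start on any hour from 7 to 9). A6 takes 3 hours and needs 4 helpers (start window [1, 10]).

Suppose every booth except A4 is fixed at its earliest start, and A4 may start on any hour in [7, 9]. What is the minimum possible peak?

13

A4@7: h1:13  h2:13  h3:8  h4:4  h5:3  h6:3  h7:2  h8:2  h9:2  h10:2  h11:0  h12:0 → peak 13
A4@8: h1:13  h2:13  h3:8  h4:4  h5:3  h6:3  h7:0  h8:2  h9:2  h10:2  h11:2  h12:0 → peak 13
A4@9: h1:13  h2:13  h3:8  h4:4  h5:3  h6:3  h7:0  h8:0  h9:2  h10:2  h11:2  h12:2 → peak 13
Best is A4@7, peak 13.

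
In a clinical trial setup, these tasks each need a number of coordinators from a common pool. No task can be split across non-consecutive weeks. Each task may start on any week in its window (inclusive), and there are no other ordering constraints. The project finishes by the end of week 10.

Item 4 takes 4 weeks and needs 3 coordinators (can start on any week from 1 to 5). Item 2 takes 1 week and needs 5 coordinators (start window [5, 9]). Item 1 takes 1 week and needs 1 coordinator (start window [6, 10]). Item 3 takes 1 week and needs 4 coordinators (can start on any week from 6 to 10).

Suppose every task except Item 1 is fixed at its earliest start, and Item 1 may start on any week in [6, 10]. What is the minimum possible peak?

5

Item 1@6: w1:3  w2:3  w3:3  w4:3  w5:5  w6:5  w7:0  w8:0  w9:0  w10:0 → peak 5
Item 1@7: w1:3  w2:3  w3:3  w4:3  w5:5  w6:4  w7:1  w8:0  w9:0  w10:0 → peak 5
Item 1@8: w1:3  w2:3  w3:3  w4:3  w5:5  w6:4  w7:0  w8:1  w9:0  w10:0 → peak 5
Item 1@9: w1:3  w2:3  w3:3  w4:3  w5:5  w6:4  w7:0  w8:0  w9:1  w10:0 → peak 5
Item 1@10: w1:3  w2:3  w3:3  w4:3  w5:5  w6:4  w7:0  w8:0  w9:0  w10:1 → peak 5
Best is Item 1@6, peak 5.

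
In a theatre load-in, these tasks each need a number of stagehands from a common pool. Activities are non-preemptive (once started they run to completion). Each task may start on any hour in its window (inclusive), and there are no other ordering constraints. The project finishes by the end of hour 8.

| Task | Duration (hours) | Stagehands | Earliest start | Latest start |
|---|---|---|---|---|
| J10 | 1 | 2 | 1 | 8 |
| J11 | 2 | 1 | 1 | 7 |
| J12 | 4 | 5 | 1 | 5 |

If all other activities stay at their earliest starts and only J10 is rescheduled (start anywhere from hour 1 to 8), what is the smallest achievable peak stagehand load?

J10@1: h1:8  h2:6  h3:5  h4:5  h5:0  h6:0  h7:0  h8:0 → peak 8
J10@2: h1:6  h2:8  h3:5  h4:5  h5:0  h6:0  h7:0  h8:0 → peak 8
J10@3: h1:6  h2:6  h3:7  h4:5  h5:0  h6:0  h7:0  h8:0 → peak 7
J10@4: h1:6  h2:6  h3:5  h4:7  h5:0  h6:0  h7:0  h8:0 → peak 7
J10@5: h1:6  h2:6  h3:5  h4:5  h5:2  h6:0  h7:0  h8:0 → peak 6
J10@6: h1:6  h2:6  h3:5  h4:5  h5:0  h6:2  h7:0  h8:0 → peak 6
J10@7: h1:6  h2:6  h3:5  h4:5  h5:0  h6:0  h7:2  h8:0 → peak 6
J10@8: h1:6  h2:6  h3:5  h4:5  h5:0  h6:0  h7:0  h8:2 → peak 6
Best is J10@5, peak 6.

6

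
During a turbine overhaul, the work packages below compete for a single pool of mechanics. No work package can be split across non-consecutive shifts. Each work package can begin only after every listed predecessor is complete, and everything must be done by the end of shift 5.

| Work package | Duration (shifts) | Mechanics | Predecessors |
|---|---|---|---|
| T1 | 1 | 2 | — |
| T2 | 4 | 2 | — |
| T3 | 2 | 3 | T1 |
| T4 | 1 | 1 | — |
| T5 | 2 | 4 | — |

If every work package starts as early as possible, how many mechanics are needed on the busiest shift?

9

Early-start schedule: T1@1, T2@1, T3@2, T4@1, T5@1.
Load per shift: shift 1: 9, shift 2: 9, shift 3: 5, shift 4: 2, shift 5: 0.
Peak is 9.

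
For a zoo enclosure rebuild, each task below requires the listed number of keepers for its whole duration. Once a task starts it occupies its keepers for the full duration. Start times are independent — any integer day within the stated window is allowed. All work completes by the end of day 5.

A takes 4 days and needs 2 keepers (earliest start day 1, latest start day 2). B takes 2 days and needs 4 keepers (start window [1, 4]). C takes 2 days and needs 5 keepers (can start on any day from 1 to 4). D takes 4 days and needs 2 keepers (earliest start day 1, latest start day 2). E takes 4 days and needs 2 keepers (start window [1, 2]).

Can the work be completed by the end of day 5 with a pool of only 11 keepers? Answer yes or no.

yes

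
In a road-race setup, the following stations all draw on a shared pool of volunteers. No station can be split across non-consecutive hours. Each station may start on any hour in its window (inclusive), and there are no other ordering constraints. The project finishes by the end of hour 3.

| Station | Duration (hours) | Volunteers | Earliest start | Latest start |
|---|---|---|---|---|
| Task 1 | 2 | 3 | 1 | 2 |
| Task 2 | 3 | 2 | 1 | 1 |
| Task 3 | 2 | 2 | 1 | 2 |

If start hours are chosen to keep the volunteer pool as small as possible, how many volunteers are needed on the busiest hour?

7

Schedule Task 1@1, Task 2@1, Task 3@1: h1:7  h2:7  h3:2 — peak 7.
No arrangement of the 4 feasible schedules does better.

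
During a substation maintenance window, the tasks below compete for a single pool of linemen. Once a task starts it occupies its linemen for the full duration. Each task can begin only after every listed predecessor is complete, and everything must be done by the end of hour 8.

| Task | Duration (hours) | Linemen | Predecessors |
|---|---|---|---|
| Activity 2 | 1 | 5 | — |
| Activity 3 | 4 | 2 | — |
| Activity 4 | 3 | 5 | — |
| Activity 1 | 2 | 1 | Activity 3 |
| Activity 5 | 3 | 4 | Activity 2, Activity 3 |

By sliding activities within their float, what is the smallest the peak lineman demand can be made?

Early-start (Activity 2@1, Activity 3@1, Activity 4@1, Activity 1@5, Activity 5@5) gives peak 12: h1:12  h2:7  h3:7  h4:2  h5:5  h6:5  h7:4  h8:0.
Shift Activity 4→2.
Schedule Activity 2@1, Activity 3@1, Activity 4@2, Activity 1@5, Activity 5@5: h1:7  h2:7  h3:7  h4:7  h5:5  h6:5  h7:4  h8:0 — peak 7.

7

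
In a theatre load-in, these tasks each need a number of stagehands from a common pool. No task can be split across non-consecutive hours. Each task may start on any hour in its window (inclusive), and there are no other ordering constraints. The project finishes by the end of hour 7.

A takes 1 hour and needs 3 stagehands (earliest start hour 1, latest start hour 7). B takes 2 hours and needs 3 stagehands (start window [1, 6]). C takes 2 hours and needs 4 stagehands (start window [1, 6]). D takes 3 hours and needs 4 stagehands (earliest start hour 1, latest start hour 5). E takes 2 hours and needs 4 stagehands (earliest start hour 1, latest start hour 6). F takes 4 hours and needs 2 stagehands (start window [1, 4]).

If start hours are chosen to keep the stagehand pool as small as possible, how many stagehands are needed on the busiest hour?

Early-start (A@1, B@1, C@1, D@1, E@1, F@1) gives peak 20: h1:20  h2:17  h3:6  h4:2  h5:0  h6:0  h7:0.
Shift B→2, D→3, E→6, F→4.
Schedule A@1, B@2, C@1, D@3, E@6, F@4: h1:7  h2:7  h3:7  h4:6  h5:6  h6:6  h7:6 — peak 7.
Total stagehand-hours = 45 over 7 hours ⇒ peak ≥ ⌈45/7⌉ = 7, so 7 is optimal.

7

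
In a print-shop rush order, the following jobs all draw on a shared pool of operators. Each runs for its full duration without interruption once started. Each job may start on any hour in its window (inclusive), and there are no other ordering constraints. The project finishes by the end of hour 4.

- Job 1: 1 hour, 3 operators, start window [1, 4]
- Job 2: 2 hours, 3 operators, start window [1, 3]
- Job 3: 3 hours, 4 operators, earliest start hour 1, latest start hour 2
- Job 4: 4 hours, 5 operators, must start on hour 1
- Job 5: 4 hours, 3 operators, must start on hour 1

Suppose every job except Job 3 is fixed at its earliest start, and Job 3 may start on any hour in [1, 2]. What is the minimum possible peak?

15

Job 3@1: h1:18  h2:15  h3:12  h4:8 → peak 18
Job 3@2: h1:14  h2:15  h3:12  h4:12 → peak 15
Best is Job 3@2, peak 15.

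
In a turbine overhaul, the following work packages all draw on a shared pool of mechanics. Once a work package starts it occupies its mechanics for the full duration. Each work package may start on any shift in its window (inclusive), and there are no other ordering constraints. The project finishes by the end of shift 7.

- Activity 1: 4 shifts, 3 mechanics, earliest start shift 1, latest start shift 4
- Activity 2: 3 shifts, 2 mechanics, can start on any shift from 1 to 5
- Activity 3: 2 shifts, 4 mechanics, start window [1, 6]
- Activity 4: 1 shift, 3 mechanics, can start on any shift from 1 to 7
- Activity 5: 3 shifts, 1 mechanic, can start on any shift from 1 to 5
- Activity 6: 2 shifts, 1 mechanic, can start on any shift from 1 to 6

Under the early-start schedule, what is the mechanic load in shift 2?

At early start, shift 2 has: Activity 1, Activity 2, Activity 3, Activity 5, Activity 6.
Demand: 3 + 2 + 4 + 1 + 1 = 11.

11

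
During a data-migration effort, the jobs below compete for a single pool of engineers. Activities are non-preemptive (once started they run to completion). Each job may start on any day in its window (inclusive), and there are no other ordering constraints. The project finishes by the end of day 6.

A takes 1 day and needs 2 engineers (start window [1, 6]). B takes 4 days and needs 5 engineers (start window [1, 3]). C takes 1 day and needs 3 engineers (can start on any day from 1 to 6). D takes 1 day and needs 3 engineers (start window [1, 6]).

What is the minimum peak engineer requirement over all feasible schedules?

Early-start (A@1, B@1, C@1, D@1) gives peak 13: d1:13  d2:5  d3:5  d4:5  d5:0  d6:0.
Shift B→2, D→6.
Schedule A@1, B@2, C@1, D@6: d1:5  d2:5  d3:5  d4:5  d5:5  d6:3 — peak 5.
Total engineer-days = 28 over 6 days ⇒ peak ≥ ⌈28/6⌉ = 5, so 5 is optimal.

5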